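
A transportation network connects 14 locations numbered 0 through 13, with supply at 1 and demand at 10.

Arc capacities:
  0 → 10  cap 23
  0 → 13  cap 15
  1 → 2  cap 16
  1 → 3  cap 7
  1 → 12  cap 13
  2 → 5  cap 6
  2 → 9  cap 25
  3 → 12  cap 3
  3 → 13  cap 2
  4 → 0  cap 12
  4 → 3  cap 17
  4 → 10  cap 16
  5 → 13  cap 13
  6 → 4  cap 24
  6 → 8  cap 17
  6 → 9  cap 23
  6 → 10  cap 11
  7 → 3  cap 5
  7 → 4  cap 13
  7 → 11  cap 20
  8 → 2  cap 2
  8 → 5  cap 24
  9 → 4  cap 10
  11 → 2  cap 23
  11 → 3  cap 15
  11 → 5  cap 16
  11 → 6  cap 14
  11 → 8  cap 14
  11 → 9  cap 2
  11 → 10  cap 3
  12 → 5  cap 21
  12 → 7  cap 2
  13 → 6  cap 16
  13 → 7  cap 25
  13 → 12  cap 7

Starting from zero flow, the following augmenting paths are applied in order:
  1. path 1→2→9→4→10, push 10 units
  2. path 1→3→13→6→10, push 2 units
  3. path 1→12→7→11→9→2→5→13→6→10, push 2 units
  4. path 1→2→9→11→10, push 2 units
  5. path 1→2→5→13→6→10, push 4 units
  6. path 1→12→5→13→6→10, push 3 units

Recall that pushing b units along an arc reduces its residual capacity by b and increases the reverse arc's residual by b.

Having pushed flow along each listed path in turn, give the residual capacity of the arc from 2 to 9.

after path 1 (1→2→9→4→10, push 10): res(2,9)=15
after path 2 (1→3→13→6→10, push 2): res(2,9)=15
after path 3 (1→12→7→11→9→2→5→13→6→10, push 2): res(2,9)=17
after path 4 (1→2→9→11→10, push 2): res(2,9)=15
after path 5 (1→2→5→13→6→10, push 4): res(2,9)=15
after path 6 (1→12→5→13→6→10, push 3): res(2,9)=15

Residual capacity of (2,9): 15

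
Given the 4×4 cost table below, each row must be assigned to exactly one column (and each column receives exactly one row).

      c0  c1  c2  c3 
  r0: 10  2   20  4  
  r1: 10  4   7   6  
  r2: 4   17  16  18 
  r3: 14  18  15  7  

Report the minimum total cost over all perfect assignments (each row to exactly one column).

optimal assignment: row0→col1 (cost 2), row1→col2 (cost 7), row2→col0 (cost 4), row3→col3 (cost 7)
total = 2 + 7 + 4 + 7 = 20

Minimum assignment cost: 20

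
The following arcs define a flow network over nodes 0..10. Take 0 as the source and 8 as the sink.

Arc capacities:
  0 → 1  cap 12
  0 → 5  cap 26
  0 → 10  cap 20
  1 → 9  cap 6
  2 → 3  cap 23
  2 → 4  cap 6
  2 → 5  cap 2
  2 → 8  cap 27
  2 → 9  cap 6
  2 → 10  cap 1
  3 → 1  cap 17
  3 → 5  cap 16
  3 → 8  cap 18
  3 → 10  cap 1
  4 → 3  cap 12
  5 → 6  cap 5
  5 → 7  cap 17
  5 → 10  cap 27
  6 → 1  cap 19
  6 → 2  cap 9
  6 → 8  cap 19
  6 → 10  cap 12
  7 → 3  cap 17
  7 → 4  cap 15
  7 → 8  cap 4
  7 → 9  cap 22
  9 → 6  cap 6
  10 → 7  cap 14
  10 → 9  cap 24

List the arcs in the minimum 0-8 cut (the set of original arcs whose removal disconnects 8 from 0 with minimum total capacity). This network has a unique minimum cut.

Min-cut arcs: {(3,8), (5,6), (7,8), (9,6)} (total capacity 33)

augment #1: 0→5→6→8 push 5
augment #2: 0→5→7→8 push 4
augment #3: 0→1→9→6→8 push 6
augment #4: 0→5→7→3→8 push 13
augment #5: 0→10→7→3→8 push 4
augment #6: 0→10→7→4→3→8 push 1
max flow = 33; residual-reachable set from 0 gives S-side
cut edges (S→T): {(3,8), (5,6), (7,8), (9,6)} total cap 33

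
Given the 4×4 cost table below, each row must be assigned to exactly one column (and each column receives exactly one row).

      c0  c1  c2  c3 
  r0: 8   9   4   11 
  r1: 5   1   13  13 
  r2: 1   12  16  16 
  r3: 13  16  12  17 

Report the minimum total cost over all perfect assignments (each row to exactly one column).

optimal assignment: row0→col2 (cost 4), row1→col1 (cost 1), row2→col0 (cost 1), row3→col3 (cost 17)
total = 4 + 1 + 1 + 17 = 23

Minimum assignment cost: 23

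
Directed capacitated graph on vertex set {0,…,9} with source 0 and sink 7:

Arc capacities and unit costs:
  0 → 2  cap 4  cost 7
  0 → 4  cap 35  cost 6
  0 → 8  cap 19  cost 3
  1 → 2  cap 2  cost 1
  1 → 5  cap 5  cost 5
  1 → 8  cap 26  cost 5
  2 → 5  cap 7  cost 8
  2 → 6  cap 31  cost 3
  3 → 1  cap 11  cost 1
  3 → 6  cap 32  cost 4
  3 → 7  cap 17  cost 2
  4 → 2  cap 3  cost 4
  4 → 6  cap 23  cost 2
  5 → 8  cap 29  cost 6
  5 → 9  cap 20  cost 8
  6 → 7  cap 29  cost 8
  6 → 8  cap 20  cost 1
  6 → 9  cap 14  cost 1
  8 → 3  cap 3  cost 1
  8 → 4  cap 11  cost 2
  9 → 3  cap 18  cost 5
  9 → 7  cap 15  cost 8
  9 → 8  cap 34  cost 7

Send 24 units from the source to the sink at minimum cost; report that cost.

Minimum cost for 24 units: 343

shortest-cost path #1: 0→8→3→7 push 3 @ unit cost 6 (adds 18)
shortest-cost path #2: 0→8→4→6→7 push 11 @ unit cost 15 (adds 165)
shortest-cost path #3: 0→4→6→7 push 10 @ unit cost 16 (adds 160)
total cost = 343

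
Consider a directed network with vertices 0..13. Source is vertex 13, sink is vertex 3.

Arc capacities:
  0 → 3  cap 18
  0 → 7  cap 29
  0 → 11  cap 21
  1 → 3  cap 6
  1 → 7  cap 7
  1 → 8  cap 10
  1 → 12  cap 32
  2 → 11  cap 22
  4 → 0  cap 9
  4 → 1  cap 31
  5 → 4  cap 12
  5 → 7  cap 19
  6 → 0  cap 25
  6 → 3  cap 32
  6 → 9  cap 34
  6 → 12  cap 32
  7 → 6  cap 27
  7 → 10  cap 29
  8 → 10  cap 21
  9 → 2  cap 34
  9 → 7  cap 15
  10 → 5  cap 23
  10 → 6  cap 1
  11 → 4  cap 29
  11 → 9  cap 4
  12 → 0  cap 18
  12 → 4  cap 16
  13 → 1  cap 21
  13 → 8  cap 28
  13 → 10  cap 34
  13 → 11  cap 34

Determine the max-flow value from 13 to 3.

Maximum flow value: 52

augment #1: 13→1→3 bottleneck 6, total now 6
augment #2: 13→10→6→3 bottleneck 1, total now 7
augment #3: 13→1→7→6→3 bottleneck 7, total now 14
augment #4: 13→1→12→0→3 bottleneck 8, total now 22
augment #5: 13→11→4→0→3 bottleneck 9, total now 31
augment #6: 13→10→5→7→6→3 bottleneck 19, total now 50
augment #7: 13→11→9→7→6→3 bottleneck 1, total now 51
augment #8: 13→11→4→1→12→0→3 bottleneck 1, total now 52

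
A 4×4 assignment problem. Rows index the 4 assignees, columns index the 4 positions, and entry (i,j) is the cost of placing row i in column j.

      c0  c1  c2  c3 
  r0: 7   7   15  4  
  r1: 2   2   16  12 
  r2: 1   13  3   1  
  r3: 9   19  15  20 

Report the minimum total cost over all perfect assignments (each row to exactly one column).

optimal assignment: row0→col3 (cost 4), row1→col1 (cost 2), row2→col2 (cost 3), row3→col0 (cost 9)
total = 4 + 2 + 3 + 9 = 18

Minimum assignment cost: 18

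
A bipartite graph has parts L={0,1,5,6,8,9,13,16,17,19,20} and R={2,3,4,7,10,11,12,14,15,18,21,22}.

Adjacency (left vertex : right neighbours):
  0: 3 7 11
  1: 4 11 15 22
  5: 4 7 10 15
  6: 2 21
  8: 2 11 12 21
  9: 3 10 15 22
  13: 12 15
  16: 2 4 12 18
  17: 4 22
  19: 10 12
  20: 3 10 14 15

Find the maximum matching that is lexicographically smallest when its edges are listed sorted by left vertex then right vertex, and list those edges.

Lex-smallest maximum matching: {(0,3), (1,4), (5,7), (6,2), (8,11), (9,10), (13,15), (16,18), (17,22), (19,12), (20,14)}

|M| = 11 (so the lex-smallest maximum matching has 11 edges)
process left vertices in ascending order; for each, take the smallest-labelled available neighbour that still permits 11 edges overall, or leave it unmatched if none does
lex-smallest matching: {0-3, 1-4, 5-7, 6-2, 8-11, 9-10, 13-15, 16-18, 17-22, 19-12, 20-14}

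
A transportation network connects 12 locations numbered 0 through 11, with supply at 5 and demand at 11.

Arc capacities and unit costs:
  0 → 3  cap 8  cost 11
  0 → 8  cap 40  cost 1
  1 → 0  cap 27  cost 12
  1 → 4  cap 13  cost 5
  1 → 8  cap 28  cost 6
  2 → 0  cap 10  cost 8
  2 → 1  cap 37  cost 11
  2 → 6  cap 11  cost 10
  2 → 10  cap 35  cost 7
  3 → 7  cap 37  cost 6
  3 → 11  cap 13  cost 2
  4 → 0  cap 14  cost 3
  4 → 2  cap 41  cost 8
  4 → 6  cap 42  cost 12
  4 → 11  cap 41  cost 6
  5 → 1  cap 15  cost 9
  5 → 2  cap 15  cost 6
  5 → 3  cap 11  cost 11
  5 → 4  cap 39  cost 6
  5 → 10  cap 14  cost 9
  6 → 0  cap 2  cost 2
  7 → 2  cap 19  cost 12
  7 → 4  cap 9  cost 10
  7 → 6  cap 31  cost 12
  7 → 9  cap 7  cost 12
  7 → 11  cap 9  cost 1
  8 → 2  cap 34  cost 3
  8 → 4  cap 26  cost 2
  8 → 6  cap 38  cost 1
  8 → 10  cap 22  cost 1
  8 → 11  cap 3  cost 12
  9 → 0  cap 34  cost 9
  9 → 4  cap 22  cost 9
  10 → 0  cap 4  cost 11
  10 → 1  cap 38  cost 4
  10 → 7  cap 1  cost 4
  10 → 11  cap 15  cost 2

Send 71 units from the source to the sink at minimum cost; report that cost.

shortest-cost path #1: 5→10→11 push 14 @ unit cost 11 (adds 154)
shortest-cost path #2: 5→4→11 push 39 @ unit cost 12 (adds 468)
shortest-cost path #3: 5→3→11 push 11 @ unit cost 13 (adds 143)
shortest-cost path #4: 5→2→10→11 push 1 @ unit cost 15 (adds 15)
shortest-cost path #5: 5→2→10→7→11 push 1 @ unit cost 18 (adds 18)
shortest-cost path #6: 5→1→4→11 push 2 @ unit cost 20 (adds 40)
shortest-cost path #7: 5→1→8→11 push 3 @ unit cost 27 (adds 81)
total cost = 919

Minimum cost for 71 units: 919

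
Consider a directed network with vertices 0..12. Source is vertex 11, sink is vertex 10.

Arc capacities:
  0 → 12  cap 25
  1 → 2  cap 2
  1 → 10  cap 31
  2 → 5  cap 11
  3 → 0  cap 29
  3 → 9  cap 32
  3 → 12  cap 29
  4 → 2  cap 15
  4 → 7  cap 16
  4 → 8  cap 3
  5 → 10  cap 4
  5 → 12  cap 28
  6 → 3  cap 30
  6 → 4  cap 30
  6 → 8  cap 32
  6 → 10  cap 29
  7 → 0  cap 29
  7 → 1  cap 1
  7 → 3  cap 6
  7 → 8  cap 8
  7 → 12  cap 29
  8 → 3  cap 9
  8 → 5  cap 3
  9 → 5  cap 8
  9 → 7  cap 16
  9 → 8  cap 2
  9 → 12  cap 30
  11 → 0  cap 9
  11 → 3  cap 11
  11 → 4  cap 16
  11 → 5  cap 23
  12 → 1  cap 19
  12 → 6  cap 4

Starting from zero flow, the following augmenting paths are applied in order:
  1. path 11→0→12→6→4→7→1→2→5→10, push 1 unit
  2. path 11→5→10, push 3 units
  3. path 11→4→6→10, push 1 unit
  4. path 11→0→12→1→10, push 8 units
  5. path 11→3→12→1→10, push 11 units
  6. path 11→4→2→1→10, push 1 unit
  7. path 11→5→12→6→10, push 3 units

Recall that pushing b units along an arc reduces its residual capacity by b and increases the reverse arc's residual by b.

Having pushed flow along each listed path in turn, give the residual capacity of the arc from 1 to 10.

Residual capacity of (1,10): 11

after path 1 (11→0→12→6→4→7→1→2→5→10, push 1): res(1,10)=31
after path 2 (11→5→10, push 3): res(1,10)=31
after path 3 (11→4→6→10, push 1): res(1,10)=31
after path 4 (11→0→12→1→10, push 8): res(1,10)=23
after path 5 (11→3→12→1→10, push 11): res(1,10)=12
after path 6 (11→4→2→1→10, push 1): res(1,10)=11
after path 7 (11→5→12→6→10, push 3): res(1,10)=11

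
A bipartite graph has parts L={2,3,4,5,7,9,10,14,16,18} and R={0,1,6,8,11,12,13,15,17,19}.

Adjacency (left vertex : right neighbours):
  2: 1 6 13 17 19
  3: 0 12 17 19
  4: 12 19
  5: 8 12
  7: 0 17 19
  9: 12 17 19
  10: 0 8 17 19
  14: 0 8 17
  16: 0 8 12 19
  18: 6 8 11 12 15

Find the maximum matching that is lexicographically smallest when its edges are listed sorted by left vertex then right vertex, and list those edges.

|M| = 7 (so the lex-smallest maximum matching has 7 edges)
process left vertices in ascending order; for each, take the smallest-labelled available neighbour that still permits 7 edges overall, or leave it unmatched if none does
lex-smallest matching: {2-1, 3-0, 4-12, 5-8, 7-17, 9-19, 18-6}

Lex-smallest maximum matching: {(2,1), (3,0), (4,12), (5,8), (7,17), (9,19), (18,6)}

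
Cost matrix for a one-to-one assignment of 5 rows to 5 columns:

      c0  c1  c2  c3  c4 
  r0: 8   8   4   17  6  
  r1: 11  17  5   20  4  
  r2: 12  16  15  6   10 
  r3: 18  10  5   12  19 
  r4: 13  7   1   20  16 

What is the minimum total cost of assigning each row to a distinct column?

optimal assignment: row0→col0 (cost 8), row1→col4 (cost 4), row2→col3 (cost 6), row3→col1 (cost 10), row4→col2 (cost 1)
total = 8 + 4 + 6 + 10 + 1 = 29

Minimum assignment cost: 29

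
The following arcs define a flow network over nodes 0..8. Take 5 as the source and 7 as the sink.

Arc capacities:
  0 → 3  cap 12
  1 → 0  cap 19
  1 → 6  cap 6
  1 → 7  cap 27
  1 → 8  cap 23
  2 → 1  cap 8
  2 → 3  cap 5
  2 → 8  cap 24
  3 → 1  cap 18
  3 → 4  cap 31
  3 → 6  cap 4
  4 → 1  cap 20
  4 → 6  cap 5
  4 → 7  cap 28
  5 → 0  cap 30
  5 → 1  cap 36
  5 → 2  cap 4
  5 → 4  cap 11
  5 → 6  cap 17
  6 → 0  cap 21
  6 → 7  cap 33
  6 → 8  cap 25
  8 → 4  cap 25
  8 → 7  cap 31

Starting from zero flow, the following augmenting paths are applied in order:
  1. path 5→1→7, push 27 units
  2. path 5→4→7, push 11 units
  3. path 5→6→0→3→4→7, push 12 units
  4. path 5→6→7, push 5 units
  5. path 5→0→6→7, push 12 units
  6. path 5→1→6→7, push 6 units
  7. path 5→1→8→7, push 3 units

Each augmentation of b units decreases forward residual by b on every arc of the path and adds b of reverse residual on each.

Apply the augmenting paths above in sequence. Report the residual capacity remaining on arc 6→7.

after path 1 (5→1→7, push 27): res(6,7)=33
after path 2 (5→4→7, push 11): res(6,7)=33
after path 3 (5→6→0→3→4→7, push 12): res(6,7)=33
after path 4 (5→6→7, push 5): res(6,7)=28
after path 5 (5→0→6→7, push 12): res(6,7)=16
after path 6 (5→1→6→7, push 6): res(6,7)=10
after path 7 (5→1→8→7, push 3): res(6,7)=10

Residual capacity of (6,7): 10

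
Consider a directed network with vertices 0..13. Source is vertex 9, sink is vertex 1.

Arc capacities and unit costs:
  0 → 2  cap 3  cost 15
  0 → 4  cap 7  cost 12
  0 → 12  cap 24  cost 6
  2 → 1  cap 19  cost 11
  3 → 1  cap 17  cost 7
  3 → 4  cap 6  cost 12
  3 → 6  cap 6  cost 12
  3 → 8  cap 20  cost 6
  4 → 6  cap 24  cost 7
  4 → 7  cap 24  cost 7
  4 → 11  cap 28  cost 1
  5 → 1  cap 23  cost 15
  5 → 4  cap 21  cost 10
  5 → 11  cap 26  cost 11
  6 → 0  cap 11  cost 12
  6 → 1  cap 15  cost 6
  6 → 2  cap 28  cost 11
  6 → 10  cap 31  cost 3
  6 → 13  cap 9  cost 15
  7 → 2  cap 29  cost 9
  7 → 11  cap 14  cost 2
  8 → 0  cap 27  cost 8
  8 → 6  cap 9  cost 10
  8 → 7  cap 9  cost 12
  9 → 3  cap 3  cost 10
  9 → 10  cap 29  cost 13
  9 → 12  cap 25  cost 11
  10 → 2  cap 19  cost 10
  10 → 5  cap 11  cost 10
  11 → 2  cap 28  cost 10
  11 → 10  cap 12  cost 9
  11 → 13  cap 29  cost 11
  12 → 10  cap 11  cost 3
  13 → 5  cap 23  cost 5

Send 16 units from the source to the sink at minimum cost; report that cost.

shortest-cost path #1: 9→3→1 push 3 @ unit cost 17 (adds 51)
shortest-cost path #2: 9→10→2→1 push 13 @ unit cost 34 (adds 442)
total cost = 493

Minimum cost for 16 units: 493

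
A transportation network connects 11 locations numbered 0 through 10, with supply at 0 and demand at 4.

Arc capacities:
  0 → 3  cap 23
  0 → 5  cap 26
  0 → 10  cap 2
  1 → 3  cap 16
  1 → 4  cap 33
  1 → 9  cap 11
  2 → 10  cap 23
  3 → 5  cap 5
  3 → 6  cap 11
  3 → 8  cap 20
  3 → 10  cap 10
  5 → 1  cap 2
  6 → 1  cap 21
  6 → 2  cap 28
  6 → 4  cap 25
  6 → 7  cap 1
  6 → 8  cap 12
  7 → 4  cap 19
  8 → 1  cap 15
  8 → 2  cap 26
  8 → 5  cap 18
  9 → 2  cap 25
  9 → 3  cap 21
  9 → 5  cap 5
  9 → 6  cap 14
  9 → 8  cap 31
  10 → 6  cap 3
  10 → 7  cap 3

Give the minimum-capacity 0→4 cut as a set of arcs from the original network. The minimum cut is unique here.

Min-cut arcs: {(0,3), (0,10), (5,1)} (total capacity 27)

augment #1: 0→3→6→4 push 11
augment #2: 0→5→1→4 push 2
augment #3: 0→10→6→4 push 2
augment #4: 0→3→8→1→4 push 12
max flow = 27; residual-reachable set from 0 gives S-side
cut edges (S→T): {(0,3), (0,10), (5,1)} total cap 27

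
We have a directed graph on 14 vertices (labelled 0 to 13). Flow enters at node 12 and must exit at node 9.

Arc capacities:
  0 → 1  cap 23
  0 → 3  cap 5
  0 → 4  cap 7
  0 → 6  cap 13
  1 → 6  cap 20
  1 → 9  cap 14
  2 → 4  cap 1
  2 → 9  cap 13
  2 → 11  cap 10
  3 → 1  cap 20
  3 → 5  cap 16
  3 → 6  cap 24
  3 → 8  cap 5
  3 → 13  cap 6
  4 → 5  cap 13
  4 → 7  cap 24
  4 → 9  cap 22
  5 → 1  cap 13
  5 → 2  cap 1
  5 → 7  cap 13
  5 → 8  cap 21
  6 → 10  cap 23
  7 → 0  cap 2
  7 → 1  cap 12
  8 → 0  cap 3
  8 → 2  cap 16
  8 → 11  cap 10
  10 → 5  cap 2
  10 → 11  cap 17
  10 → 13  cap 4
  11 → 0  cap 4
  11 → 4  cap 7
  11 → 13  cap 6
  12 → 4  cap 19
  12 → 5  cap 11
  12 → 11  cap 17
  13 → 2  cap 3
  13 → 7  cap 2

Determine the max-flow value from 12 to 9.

Maximum flow value: 46

augment #1: 12→4→9 bottleneck 19, total now 19
augment #2: 12→5→1→9 bottleneck 11, total now 30
augment #3: 12→11→4→9 bottleneck 3, total now 33
augment #4: 12→11→0→1→9 bottleneck 3, total now 36
augment #5: 12→11→13→2→9 bottleneck 3, total now 39
augment #6: 12→11→4→5→2→9 bottleneck 1, total now 40
augment #7: 12→11→0→3→8→2→9 bottleneck 1, total now 41
augment #8: 12→11→4→5→8→2→9 bottleneck 3, total now 44
augment #9: 12→11→13→7→0→3→8→2→9 bottleneck 2, total now 46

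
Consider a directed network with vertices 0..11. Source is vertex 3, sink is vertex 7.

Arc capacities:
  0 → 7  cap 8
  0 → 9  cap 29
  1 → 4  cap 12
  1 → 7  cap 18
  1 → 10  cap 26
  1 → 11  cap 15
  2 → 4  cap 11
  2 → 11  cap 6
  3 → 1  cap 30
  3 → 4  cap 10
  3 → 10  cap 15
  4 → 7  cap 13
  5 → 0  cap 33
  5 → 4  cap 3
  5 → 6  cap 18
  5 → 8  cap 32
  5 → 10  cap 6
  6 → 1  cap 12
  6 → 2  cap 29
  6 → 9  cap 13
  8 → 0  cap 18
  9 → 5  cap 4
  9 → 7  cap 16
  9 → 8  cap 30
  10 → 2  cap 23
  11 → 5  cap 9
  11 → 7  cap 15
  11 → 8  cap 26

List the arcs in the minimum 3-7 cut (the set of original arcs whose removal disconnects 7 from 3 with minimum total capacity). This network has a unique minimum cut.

augment #1: 3→1→7 push 18
augment #2: 3→4→7 push 10
augment #3: 3→1→4→7 push 3
augment #4: 3→1→11→7 push 9
augment #5: 3→10→2→11→7 push 6
augment #6: 3→10→2→4→1→11→5→0→7 push 3
max flow = 49; residual-reachable set from 3 gives S-side
cut edges (S→T): {(2,11), (3,1), (4,7)} total cap 49

Min-cut arcs: {(2,11), (3,1), (4,7)} (total capacity 49)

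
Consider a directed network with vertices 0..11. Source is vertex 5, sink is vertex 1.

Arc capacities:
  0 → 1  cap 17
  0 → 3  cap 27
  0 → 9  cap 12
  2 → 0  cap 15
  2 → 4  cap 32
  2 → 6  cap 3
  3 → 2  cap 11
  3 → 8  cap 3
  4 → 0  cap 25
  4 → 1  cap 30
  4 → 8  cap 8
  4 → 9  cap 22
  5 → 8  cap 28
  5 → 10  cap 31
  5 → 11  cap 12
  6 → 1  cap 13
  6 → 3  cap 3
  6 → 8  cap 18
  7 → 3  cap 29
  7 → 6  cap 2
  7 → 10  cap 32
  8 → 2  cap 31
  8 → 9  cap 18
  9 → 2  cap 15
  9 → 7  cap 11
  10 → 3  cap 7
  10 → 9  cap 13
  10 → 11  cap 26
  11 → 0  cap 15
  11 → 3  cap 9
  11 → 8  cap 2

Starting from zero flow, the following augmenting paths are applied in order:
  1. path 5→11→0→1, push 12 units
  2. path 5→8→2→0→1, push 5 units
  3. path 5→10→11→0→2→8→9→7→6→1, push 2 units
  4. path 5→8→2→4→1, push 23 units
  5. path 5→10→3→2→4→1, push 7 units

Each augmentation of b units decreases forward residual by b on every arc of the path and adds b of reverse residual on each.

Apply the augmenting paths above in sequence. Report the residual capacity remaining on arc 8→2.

after path 1 (5→11→0→1, push 12): res(8,2)=31
after path 2 (5→8→2→0→1, push 5): res(8,2)=26
after path 3 (5→10→11→0→2→8→9→7→6→1, push 2): res(8,2)=28
after path 4 (5→8→2→4→1, push 23): res(8,2)=5
after path 5 (5→10→3→2→4→1, push 7): res(8,2)=5

Residual capacity of (8,2): 5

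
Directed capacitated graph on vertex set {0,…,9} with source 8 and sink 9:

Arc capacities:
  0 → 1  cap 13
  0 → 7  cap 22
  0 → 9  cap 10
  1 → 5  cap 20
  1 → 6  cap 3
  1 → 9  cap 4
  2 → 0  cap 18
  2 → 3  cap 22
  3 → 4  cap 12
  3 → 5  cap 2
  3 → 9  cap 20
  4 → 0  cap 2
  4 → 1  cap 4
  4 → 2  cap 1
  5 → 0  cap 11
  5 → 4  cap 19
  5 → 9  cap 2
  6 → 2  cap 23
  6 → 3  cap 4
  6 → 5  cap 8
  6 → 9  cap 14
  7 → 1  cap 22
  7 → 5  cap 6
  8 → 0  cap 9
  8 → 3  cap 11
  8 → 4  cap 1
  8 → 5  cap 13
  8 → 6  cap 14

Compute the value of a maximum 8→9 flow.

augment #1: 8→0→9 bottleneck 9, total now 9
augment #2: 8→3→9 bottleneck 11, total now 20
augment #3: 8→5→9 bottleneck 2, total now 22
augment #4: 8→6→9 bottleneck 14, total now 36
augment #5: 8→4→0→9 bottleneck 1, total now 37
augment #6: 8→5→0→1→9 bottleneck 4, total now 41
augment #7: 8→5→4→2→3→9 bottleneck 1, total now 42
augment #8: 8→5→0→1→6→3→9 bottleneck 3, total now 45

Maximum flow value: 45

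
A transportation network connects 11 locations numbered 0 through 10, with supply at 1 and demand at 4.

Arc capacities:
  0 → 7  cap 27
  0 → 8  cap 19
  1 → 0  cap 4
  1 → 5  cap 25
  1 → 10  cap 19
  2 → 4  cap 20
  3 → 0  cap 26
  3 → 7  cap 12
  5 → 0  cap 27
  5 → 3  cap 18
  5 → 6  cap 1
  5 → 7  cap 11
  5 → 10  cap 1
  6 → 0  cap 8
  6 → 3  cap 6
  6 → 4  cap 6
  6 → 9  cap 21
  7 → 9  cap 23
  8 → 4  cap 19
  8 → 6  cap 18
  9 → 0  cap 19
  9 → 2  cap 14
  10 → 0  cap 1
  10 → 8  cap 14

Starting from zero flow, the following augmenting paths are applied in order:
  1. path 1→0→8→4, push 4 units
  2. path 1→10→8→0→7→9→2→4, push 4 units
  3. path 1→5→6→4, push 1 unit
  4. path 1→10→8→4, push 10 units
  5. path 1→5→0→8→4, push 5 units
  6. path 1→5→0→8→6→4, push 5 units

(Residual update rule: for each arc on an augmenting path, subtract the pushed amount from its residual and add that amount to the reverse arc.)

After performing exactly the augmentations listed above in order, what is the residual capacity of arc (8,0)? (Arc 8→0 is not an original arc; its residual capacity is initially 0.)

after path 1 (1→0→8→4, push 4): res(8,0)=4
after path 2 (1→10→8→0→7→9→2→4, push 4): res(8,0)=0
after path 3 (1→5→6→4, push 1): res(8,0)=0
after path 4 (1→10→8→4, push 10): res(8,0)=0
after path 5 (1→5→0→8→4, push 5): res(8,0)=5
after path 6 (1→5→0→8→6→4, push 5): res(8,0)=10

Residual capacity of (8,0): 10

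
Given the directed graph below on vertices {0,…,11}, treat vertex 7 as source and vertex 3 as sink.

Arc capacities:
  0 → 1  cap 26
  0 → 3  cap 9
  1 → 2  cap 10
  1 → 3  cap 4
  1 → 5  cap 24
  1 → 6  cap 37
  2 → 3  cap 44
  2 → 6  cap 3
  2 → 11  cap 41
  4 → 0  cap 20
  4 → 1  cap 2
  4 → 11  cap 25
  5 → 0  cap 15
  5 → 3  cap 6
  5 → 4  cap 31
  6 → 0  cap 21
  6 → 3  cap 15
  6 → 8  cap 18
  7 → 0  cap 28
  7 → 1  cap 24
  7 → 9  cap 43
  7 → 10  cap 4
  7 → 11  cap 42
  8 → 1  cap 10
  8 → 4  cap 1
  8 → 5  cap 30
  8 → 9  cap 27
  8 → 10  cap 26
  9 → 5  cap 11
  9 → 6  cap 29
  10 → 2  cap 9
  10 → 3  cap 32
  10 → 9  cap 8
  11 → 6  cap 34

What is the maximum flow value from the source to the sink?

Maximum flow value: 66

augment #1: 7→0→3 bottleneck 9, total now 9
augment #2: 7→1→3 bottleneck 4, total now 13
augment #3: 7→10→3 bottleneck 4, total now 17
augment #4: 7→1→2→3 bottleneck 10, total now 27
augment #5: 7→1→5→3 bottleneck 6, total now 33
augment #6: 7→1→6→3 bottleneck 4, total now 37
augment #7: 7→9→6→3 bottleneck 11, total now 48
augment #8: 7→9→6→8→10→3 bottleneck 18, total now 66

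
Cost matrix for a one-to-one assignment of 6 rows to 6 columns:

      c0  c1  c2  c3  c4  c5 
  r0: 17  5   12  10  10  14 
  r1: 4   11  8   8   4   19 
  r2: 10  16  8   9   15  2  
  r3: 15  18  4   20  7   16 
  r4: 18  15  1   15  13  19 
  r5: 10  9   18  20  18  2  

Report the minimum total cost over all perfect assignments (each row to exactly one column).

Minimum assignment cost: 28

optimal assignment: row0→col1 (cost 5), row1→col0 (cost 4), row2→col3 (cost 9), row3→col4 (cost 7), row4→col2 (cost 1), row5→col5 (cost 2)
total = 5 + 4 + 9 + 7 + 1 + 2 = 28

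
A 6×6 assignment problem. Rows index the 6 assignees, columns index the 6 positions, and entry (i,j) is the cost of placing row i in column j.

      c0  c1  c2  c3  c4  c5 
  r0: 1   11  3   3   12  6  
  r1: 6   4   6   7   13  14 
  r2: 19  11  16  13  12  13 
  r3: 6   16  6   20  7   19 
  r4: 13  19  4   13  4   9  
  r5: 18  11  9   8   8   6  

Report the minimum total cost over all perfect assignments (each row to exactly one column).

optimal assignment: row0→col0 (cost 1), row1→col1 (cost 4), row2→col3 (cost 13), row3→col2 (cost 6), row4→col4 (cost 4), row5→col5 (cost 6)
total = 1 + 4 + 13 + 6 + 4 + 6 = 34

Minimum assignment cost: 34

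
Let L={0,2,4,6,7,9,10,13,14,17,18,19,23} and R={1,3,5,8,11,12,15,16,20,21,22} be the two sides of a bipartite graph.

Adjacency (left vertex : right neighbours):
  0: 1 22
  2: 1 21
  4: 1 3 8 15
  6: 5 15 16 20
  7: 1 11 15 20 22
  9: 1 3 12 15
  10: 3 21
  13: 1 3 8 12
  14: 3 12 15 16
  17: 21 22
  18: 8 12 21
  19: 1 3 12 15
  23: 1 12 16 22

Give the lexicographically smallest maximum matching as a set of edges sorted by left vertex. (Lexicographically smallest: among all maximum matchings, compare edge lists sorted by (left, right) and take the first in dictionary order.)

|M| = 10 (so the lex-smallest maximum matching has 10 edges)
process left vertices in ascending order; for each, take the smallest-labelled available neighbour that still permits 10 edges overall, or leave it unmatched if none does
lex-smallest matching: {0-1, 2-21, 4-3, 6-5, 7-11, 9-12, 13-8, 14-15, 17-22, 23-16}

Lex-smallest maximum matching: {(0,1), (2,21), (4,3), (6,5), (7,11), (9,12), (13,8), (14,15), (17,22), (23,16)}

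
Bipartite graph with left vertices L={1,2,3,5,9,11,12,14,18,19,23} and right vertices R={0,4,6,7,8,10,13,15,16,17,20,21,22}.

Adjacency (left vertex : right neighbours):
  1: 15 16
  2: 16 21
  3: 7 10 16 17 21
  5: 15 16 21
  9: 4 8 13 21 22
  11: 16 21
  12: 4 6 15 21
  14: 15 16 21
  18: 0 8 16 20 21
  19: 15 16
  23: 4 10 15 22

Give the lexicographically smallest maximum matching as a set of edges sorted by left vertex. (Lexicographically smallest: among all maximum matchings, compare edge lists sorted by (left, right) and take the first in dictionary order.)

Lex-smallest maximum matching: {(1,15), (2,16), (3,7), (5,21), (9,4), (12,6), (18,0), (23,10)}

|M| = 8 (so the lex-smallest maximum matching has 8 edges)
process left vertices in ascending order; for each, take the smallest-labelled available neighbour that still permits 8 edges overall, or leave it unmatched if none does
lex-smallest matching: {1-15, 2-16, 3-7, 5-21, 9-4, 12-6, 18-0, 23-10}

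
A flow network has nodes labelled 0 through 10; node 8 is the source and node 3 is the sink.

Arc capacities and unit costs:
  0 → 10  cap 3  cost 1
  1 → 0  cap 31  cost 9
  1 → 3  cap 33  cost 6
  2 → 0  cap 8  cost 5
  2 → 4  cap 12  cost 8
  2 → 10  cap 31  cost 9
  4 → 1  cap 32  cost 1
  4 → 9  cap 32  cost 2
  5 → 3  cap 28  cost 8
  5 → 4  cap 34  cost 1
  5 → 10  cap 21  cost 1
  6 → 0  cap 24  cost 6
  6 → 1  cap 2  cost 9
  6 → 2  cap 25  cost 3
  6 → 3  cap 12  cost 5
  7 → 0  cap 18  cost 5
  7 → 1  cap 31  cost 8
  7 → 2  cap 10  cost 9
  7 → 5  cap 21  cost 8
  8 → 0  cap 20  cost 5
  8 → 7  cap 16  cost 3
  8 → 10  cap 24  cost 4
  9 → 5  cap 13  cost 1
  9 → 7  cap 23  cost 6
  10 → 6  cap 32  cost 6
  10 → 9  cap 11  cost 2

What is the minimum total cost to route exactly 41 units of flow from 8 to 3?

Minimum cost for 41 units: 669

shortest-cost path #1: 8→10→6→3 push 12 @ unit cost 15 (adds 180)
shortest-cost path #2: 8→10→9→5→3 push 11 @ unit cost 15 (adds 165)
shortest-cost path #3: 8→7→1→3 push 16 @ unit cost 17 (adds 272)
shortest-cost path #4: 8→10→6→1→3 push 1 @ unit cost 25 (adds 25)
shortest-cost path #5: 8→0→10→6→1→3 push 1 @ unit cost 27 (adds 27)
total cost = 669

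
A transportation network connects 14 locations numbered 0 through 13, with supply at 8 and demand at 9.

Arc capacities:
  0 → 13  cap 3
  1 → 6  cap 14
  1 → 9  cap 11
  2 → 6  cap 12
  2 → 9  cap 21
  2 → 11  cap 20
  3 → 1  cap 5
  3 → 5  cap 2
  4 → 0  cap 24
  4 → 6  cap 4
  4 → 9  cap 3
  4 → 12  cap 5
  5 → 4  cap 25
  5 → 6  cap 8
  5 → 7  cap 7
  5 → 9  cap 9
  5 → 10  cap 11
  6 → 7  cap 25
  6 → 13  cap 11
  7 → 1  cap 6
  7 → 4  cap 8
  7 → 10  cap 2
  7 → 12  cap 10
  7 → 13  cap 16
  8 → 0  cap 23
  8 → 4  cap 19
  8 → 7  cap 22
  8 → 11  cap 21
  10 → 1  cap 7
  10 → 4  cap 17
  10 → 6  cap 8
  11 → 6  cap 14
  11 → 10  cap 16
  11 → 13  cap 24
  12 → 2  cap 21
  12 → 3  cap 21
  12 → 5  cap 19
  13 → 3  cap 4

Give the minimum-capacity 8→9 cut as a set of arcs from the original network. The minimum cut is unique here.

augment #1: 8→4→9 push 3
augment #2: 8→7→1→9 push 6
augment #3: 8→4→12→2→9 push 5
augment #4: 8→7→10→1→9 push 2
augment #5: 8→7→12→2→9 push 10
augment #6: 8→11→10→1→9 push 3
augment #7: 8→0→13→3→5→9 push 2
max flow = 31; residual-reachable set from 8 gives S-side
cut edges (S→T): {(1,9), (3,5), (4,9), (4,12), (7,12)} total cap 31

Min-cut arcs: {(1,9), (3,5), (4,9), (4,12), (7,12)} (total capacity 31)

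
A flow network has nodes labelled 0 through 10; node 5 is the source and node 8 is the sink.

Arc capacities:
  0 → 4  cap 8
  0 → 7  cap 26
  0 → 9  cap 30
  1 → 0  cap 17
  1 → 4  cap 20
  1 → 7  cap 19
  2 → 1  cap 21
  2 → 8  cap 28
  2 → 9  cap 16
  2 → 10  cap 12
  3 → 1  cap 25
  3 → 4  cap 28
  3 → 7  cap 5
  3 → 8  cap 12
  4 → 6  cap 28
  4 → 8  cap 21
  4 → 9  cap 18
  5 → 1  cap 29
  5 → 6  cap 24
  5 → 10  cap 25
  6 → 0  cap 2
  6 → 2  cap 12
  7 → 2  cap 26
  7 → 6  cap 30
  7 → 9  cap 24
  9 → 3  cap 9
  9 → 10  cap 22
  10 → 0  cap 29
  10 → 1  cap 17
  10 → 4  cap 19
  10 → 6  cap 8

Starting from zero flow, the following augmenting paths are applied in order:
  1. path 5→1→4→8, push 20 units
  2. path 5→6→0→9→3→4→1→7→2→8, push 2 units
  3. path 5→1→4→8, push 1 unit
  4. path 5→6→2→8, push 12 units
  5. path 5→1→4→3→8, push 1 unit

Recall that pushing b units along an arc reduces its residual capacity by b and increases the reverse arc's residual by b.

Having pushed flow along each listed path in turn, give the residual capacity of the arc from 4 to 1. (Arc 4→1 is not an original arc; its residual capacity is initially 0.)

after path 1 (5→1→4→8, push 20): res(4,1)=20
after path 2 (5→6→0→9→3→4→1→7→2→8, push 2): res(4,1)=18
after path 3 (5→1→4→8, push 1): res(4,1)=19
after path 4 (5→6→2→8, push 12): res(4,1)=19
after path 5 (5→1→4→3→8, push 1): res(4,1)=20

Residual capacity of (4,1): 20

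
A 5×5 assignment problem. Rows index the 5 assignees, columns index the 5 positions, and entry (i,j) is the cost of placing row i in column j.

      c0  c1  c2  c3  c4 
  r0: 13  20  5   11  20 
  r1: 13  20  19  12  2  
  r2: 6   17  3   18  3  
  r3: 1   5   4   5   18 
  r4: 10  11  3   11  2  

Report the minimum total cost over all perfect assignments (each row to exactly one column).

optimal assignment: row0→col3 (cost 11), row1→col4 (cost 2), row2→col0 (cost 6), row3→col1 (cost 5), row4→col2 (cost 3)
total = 11 + 2 + 6 + 5 + 3 = 27

Minimum assignment cost: 27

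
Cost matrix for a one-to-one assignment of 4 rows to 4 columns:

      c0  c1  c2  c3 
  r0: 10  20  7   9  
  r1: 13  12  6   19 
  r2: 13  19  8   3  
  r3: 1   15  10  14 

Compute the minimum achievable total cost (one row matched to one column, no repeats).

Minimum assignment cost: 23

optimal assignment: row0→col2 (cost 7), row1→col1 (cost 12), row2→col3 (cost 3), row3→col0 (cost 1)
total = 7 + 12 + 3 + 1 = 23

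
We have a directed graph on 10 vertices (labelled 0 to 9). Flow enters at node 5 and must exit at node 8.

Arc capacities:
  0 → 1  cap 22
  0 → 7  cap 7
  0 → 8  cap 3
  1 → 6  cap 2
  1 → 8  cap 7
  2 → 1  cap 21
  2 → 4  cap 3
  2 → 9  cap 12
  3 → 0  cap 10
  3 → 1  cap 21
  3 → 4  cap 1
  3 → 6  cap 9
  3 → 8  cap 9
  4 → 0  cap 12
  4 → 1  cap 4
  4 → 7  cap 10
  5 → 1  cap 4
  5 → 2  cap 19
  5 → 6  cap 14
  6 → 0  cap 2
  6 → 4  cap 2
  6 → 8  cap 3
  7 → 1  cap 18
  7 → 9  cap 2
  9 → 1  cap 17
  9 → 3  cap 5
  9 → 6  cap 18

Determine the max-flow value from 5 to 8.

augment #1: 5→1→8 bottleneck 4, total now 4
augment #2: 5→6→8 bottleneck 3, total now 7
augment #3: 5→2→1→8 bottleneck 3, total now 10
augment #4: 5→6→0→8 bottleneck 2, total now 12
augment #5: 5→2→4→0→8 bottleneck 1, total now 13
augment #6: 5→2→9→3→8 bottleneck 5, total now 18

Maximum flow value: 18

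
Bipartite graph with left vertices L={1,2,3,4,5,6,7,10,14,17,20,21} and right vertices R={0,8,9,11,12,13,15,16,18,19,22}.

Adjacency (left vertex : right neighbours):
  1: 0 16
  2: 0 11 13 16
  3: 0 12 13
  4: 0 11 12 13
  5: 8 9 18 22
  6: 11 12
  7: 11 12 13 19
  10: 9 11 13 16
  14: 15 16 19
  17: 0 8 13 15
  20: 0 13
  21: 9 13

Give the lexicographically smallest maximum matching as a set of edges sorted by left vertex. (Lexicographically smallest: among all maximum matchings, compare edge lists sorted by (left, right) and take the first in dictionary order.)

|M| = 10 (so the lex-smallest maximum matching has 10 edges)
process left vertices in ascending order; for each, take the smallest-labelled available neighbour that still permits 10 edges overall, or leave it unmatched if none does
lex-smallest matching: {1-0, 2-11, 3-12, 4-13, 5-18, 7-19, 10-16, 14-15, 17-8, 21-9}

Lex-smallest maximum matching: {(1,0), (2,11), (3,12), (4,13), (5,18), (7,19), (10,16), (14,15), (17,8), (21,9)}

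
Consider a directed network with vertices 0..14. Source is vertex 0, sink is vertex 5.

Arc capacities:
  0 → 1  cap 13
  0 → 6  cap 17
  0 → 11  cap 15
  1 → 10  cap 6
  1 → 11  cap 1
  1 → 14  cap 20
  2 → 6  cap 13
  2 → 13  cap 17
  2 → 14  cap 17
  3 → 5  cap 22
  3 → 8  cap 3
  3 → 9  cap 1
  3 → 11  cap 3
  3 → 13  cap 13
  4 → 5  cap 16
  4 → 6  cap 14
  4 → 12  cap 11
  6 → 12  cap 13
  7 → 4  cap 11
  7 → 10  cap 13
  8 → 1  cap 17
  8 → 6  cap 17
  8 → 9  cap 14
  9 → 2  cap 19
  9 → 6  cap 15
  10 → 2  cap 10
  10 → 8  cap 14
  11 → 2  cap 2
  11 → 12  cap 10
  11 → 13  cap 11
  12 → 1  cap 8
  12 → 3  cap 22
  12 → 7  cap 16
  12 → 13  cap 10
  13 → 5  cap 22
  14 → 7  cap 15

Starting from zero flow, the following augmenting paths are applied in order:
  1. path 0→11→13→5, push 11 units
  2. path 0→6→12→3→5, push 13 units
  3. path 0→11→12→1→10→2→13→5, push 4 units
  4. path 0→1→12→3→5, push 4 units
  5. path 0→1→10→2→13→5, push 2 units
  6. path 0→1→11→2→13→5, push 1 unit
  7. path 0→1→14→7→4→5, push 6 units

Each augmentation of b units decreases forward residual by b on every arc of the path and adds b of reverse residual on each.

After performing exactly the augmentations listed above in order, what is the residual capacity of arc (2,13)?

Residual capacity of (2,13): 10

after path 1 (0→11→13→5, push 11): res(2,13)=17
after path 2 (0→6→12→3→5, push 13): res(2,13)=17
after path 3 (0→11→12→1→10→2→13→5, push 4): res(2,13)=13
after path 4 (0→1→12→3→5, push 4): res(2,13)=13
after path 5 (0→1→10→2→13→5, push 2): res(2,13)=11
after path 6 (0→1→11→2→13→5, push 1): res(2,13)=10
after path 7 (0→1→14→7→4→5, push 6): res(2,13)=10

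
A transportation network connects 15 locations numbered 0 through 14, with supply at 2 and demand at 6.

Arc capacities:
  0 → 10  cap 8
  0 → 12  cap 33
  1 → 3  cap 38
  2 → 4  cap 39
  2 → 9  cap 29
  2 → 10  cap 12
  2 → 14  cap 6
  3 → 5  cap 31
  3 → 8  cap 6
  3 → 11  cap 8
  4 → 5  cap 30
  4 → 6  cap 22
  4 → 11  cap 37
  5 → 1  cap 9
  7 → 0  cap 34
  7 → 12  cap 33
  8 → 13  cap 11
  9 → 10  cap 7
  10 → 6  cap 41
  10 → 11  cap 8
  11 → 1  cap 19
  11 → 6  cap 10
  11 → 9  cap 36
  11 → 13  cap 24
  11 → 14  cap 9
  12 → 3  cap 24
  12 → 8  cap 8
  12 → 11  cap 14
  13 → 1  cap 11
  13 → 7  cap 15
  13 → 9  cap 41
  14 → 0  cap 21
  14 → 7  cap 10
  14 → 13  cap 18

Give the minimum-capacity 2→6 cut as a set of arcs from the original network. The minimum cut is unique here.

augment #1: 2→4→6 push 22
augment #2: 2→10→6 push 12
augment #3: 2→4→11→6 push 10
augment #4: 2→9→10→6 push 7
augment #5: 2→14→0→10→6 push 6
augment #6: 2→4→11→14→0→10→6 push 2
max flow = 59; residual-reachable set from 2 gives S-side
cut edges (S→T): {(0,10), (2,10), (4,6), (9,10), (11,6)} total cap 59

Min-cut arcs: {(0,10), (2,10), (4,6), (9,10), (11,6)} (total capacity 59)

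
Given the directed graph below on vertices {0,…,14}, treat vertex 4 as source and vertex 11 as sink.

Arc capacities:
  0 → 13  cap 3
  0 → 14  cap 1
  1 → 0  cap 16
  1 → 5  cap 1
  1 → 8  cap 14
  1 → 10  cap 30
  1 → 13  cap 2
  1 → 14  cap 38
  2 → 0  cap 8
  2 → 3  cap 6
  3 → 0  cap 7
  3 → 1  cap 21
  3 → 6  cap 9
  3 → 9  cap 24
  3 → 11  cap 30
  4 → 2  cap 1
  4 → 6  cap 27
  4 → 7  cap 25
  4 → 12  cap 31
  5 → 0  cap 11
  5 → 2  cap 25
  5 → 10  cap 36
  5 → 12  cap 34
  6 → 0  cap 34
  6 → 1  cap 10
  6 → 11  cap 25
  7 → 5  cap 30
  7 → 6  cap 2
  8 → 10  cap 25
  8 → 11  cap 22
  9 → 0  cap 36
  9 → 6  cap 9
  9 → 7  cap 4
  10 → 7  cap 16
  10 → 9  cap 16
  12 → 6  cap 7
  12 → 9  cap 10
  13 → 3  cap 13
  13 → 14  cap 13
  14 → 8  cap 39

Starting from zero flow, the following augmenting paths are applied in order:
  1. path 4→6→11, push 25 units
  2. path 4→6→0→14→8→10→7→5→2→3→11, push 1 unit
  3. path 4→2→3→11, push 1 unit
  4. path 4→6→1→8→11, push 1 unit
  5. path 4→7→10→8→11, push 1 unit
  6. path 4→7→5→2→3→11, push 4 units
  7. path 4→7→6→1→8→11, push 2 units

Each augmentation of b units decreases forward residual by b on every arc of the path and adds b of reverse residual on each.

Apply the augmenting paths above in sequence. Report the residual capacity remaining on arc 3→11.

Residual capacity of (3,11): 24

after path 1 (4→6→11, push 25): res(3,11)=30
after path 2 (4→6→0→14→8→10→7→5→2→3→11, push 1): res(3,11)=29
after path 3 (4→2→3→11, push 1): res(3,11)=28
after path 4 (4→6→1→8→11, push 1): res(3,11)=28
after path 5 (4→7→10→8→11, push 1): res(3,11)=28
after path 6 (4→7→5→2→3→11, push 4): res(3,11)=24
after path 7 (4→7→6→1→8→11, push 2): res(3,11)=24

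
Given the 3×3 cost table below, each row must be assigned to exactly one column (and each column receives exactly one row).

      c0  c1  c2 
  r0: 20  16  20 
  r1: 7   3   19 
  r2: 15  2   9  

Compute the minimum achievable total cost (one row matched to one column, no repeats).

Minimum assignment cost: 29

optimal assignment: row0→col2 (cost 20), row1→col0 (cost 7), row2→col1 (cost 2)
total = 20 + 7 + 2 = 29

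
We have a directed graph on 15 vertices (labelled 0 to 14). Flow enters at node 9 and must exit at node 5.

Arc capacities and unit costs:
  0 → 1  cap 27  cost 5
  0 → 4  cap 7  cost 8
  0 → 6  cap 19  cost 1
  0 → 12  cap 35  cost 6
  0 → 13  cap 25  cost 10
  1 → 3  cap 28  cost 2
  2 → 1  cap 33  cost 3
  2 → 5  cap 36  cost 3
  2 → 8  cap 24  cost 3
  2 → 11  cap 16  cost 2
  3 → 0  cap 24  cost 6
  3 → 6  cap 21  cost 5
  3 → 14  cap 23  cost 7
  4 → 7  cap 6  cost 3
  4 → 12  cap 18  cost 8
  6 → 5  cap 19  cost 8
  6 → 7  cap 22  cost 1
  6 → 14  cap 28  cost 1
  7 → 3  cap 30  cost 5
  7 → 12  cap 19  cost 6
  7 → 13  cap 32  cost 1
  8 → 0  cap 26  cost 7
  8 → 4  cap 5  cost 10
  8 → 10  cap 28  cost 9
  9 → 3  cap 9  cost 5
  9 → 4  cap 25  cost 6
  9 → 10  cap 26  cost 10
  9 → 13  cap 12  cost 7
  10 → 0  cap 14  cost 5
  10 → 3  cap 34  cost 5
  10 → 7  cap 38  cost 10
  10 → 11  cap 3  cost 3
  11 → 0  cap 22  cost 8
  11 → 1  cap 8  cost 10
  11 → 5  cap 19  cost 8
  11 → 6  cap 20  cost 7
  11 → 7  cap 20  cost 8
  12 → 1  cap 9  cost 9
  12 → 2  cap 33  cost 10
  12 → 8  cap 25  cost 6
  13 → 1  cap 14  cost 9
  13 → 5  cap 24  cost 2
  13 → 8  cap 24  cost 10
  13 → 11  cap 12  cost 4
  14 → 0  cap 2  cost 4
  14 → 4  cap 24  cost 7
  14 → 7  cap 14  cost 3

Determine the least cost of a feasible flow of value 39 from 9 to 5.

Minimum cost for 39 units: 597

shortest-cost path #1: 9→13→5 push 12 @ unit cost 9 (adds 108)
shortest-cost path #2: 9→4→7→13→5 push 6 @ unit cost 12 (adds 72)
shortest-cost path #3: 9→3→6→7→13→5 push 6 @ unit cost 14 (adds 84)
shortest-cost path #4: 9→3→6→5 push 3 @ unit cost 18 (adds 54)
shortest-cost path #5: 9→10→11→5 push 3 @ unit cost 21 (adds 63)
shortest-cost path #6: 9→10→0→6→5 push 9 @ unit cost 24 (adds 216)
total cost = 597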